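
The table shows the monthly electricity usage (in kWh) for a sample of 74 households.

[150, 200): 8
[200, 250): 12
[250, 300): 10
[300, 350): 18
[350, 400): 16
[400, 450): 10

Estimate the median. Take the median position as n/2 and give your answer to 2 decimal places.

Cumulative frequencies: 8, 20, 30, 48, 64, 74
n = 74; position = n/2 = 37.
This falls in the class [300, 350): L = 300, F = 30, f = 18, h = 50.
Median ≈ 300 + ((37 − 30) / 18) × 50 = 319.4444

319.44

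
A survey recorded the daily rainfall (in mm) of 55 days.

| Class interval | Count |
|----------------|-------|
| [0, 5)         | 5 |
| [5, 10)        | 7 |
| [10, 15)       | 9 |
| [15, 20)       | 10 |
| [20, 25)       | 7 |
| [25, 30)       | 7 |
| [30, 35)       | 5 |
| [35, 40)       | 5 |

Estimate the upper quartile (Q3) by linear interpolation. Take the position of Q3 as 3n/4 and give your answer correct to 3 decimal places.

27.321

Cumulative frequencies: 5, 12, 21, 31, 38, 45, 50, 55
n = 55; position = 3n/4 = 41.25.
This falls in the class [25, 30): L = 25, F = 38, f = 7, h = 5.
Upper quartile ≈ 25 + ((41.25 − 38) / 7) × 5 = 27.3214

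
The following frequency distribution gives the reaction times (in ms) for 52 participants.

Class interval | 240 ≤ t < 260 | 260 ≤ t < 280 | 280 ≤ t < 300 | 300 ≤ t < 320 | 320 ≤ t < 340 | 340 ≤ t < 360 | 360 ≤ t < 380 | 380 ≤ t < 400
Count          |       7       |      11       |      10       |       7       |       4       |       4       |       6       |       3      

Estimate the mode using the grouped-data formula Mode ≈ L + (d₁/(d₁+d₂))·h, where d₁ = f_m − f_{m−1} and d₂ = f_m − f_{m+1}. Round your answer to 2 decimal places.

276.00

Modal class: 260 ≤ t < 280 (highest frequency 11).
d₁ = 11 − 7 = 4, d₂ = 11 − 10 = 1
Mode ≈ 260 + (4/(4+1)) × 20 = 260 + 16.0000 = 276.0000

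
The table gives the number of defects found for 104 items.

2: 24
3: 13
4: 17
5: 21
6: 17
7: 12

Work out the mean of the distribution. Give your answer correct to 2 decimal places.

Values: 2, 3, 4, 5, 6, 7
Σfx = 24×2 + 13×3 + 17×4 + 21×5 + 17×6 + 12×7 = 446
n = Σf = 104
Mean = 446 / 104 = 4.2885

4.29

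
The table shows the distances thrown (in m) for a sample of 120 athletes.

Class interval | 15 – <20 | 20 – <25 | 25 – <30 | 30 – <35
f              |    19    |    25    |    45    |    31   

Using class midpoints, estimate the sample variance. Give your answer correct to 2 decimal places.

25.94

Midpoints: 17.5, 22.5, 27.5, 32.5
n = 120, Σfm = 3140, mean = 26.1667
Σfm² = 85250
Σf(m − x̄)² = Σfm² − (Σfm)²/n = 85250 − 3140²/120 = 3086.6667
Sample variance = 3086.6667 / 119 = 25.9384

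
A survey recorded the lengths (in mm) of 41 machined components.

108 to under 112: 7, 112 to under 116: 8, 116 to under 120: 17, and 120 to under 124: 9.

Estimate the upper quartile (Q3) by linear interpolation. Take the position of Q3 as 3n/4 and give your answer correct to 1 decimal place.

Cumulative frequencies: 7, 15, 32, 41
n = 41; position = 3n/4 = 30.75.
This falls in the class 116 to under 120: L = 116, F = 15, f = 17, h = 4.
Upper quartile ≈ 116 + ((30.75 − 15) / 17) × 4 = 119.7059

119.7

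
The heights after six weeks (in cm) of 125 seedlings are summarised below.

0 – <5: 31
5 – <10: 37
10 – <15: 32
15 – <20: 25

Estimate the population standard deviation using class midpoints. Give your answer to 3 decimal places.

Midpoints: 2.5, 7.5, 12.5, 17.5
n = 125, Σfm = 1192.5, mean = 9.5400
Σfm² = 14931.25
Σf(m − x̄)² = Σfm² − (Σfm)²/n = 14931.25 − 1192.5²/125 = 3554.8000
Population variance = 3554.8000 / 125 = 28.4384
Standard deviation = √28.4384 = 5.3328

5.333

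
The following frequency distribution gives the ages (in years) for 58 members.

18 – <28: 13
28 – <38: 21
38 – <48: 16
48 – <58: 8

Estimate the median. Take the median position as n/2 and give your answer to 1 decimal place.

35.6

Cumulative frequencies: 13, 34, 50, 58
n = 58; position = n/2 = 29.
This falls in the class 28 – <38: L = 28, F = 13, f = 21, h = 10.
Median ≈ 28 + ((29 − 13) / 21) × 10 = 35.6190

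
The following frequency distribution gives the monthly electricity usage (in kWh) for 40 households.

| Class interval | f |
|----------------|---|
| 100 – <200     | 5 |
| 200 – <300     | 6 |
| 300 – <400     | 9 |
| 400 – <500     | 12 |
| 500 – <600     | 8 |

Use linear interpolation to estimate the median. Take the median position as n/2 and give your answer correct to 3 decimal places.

Cumulative frequencies: 5, 11, 20, 32, 40
n = 40; position = n/2 = 20.
This falls in the class 300 – <400: L = 300, F = 11, f = 9, h = 100.
Median ≈ 300 + ((20 − 11) / 9) × 100 = 400.0000

400.000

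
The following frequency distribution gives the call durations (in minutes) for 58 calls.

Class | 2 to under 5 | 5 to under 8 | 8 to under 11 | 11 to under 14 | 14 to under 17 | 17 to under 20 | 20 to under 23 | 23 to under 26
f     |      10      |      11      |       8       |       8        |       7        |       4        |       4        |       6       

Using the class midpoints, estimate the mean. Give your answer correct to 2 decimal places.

Midpoints: 3.5, 6.5, 9.5, 12.5, 15.5, 18.5, 21.5, 24.5
Σfm = 10×3.5 + 11×6.5 + 8×9.5 + 8×12.5 + 7×15.5 + 4×18.5 + 4×21.5 + 6×24.5 = 698
n = Σf = 58
Mean = 698 / 58 = 12.0345

12.03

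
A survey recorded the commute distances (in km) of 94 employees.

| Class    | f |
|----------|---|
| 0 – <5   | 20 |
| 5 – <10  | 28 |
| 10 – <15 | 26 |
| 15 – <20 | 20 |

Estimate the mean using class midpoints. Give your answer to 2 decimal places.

Midpoints: 2.5, 7.5, 12.5, 17.5
Σfm = 20×2.5 + 28×7.5 + 26×12.5 + 20×17.5 = 935
n = Σf = 94
Mean = 935 / 94 = 9.9468

9.95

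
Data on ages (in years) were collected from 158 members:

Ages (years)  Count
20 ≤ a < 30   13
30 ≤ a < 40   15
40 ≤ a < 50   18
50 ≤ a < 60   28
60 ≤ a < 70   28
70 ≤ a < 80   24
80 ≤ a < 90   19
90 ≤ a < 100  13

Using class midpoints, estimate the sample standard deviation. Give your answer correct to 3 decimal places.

20.146

Midpoints: 25, 35, 45, 55, 65, 75, 85, 95
n = 158, Σfm = 9670, mean = 61.2025
Σfm² = 655550
Σf(m − x̄)² = Σfm² − (Σfm)²/n = 655550 − 9670²/158 = 63721.5190
Sample variance = 63721.5190 / 157 = 405.8695
Standard deviation = √405.8695 = 20.1462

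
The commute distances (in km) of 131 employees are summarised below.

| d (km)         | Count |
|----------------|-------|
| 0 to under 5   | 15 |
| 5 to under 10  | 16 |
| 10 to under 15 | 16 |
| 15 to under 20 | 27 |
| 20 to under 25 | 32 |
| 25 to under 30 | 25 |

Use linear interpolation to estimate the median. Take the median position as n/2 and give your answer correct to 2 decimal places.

Cumulative frequencies: 15, 31, 47, 74, 106, 131
n = 131; position = n/2 = 65.5.
This falls in the class 15 to under 20: L = 15, F = 47, f = 27, h = 5.
Median ≈ 15 + ((65.5 − 47) / 27) × 5 = 18.4259

18.43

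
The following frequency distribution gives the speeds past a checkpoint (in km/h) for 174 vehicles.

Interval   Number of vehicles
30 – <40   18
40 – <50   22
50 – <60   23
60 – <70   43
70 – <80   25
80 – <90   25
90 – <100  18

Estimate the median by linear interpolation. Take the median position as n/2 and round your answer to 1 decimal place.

Cumulative frequencies: 18, 40, 63, 106, 131, 156, 174
n = 174; position = n/2 = 87.
This falls in the class 60 – <70: L = 60, F = 63, f = 43, h = 10.
Median ≈ 60 + ((87 − 63) / 43) × 10 = 65.5814

65.6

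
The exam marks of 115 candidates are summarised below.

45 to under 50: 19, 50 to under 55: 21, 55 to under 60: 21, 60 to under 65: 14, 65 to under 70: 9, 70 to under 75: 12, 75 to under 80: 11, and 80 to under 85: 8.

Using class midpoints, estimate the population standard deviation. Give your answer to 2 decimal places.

Midpoints: 47.5, 52.5, 57.5, 62.5, 67.5, 72.5, 77.5, 82.5
n = 115, Σfm = 7077.5, mean = 61.5435
Σfm² = 449468.75
Σf(m − x̄)² = Σfm² − (Σfm)²/n = 449468.75 − 7077.5²/115 = 13894.7826
Population variance = 13894.7826 / 115 = 120.8242
Standard deviation = √120.8242 = 10.9920

10.99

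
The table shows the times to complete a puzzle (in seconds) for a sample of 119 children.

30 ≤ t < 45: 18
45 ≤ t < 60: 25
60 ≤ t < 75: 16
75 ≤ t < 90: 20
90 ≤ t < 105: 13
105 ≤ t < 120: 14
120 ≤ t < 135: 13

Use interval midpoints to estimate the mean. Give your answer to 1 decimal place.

77.5

Midpoints: 37.5, 52.5, 67.5, 82.5, 97.5, 112.5, 127.5
Σfm = 18×37.5 + 25×52.5 + 16×67.5 + 20×82.5 + 13×97.5 + 14×112.5 + 13×127.5 = 9217.5
n = Σf = 119
Mean = 9217.5 / 119 = 77.4580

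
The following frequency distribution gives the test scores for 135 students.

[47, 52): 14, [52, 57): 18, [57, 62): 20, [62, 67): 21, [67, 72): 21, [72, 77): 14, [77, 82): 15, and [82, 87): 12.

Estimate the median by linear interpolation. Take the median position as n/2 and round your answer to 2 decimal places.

Cumulative frequencies: 14, 32, 52, 73, 94, 108, 123, 135
n = 135; position = n/2 = 67.5.
This falls in the class [62, 67): L = 62, F = 52, f = 21, h = 5.
Median ≈ 62 + ((67.5 − 52) / 21) × 5 = 65.6905

65.69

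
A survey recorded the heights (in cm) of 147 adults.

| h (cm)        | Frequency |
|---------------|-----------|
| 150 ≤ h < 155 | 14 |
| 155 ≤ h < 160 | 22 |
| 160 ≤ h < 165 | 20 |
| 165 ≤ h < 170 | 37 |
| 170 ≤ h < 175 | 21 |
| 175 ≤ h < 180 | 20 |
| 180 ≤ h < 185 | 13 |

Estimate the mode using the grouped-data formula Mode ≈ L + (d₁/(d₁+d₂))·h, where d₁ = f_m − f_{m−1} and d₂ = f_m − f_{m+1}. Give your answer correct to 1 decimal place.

167.6

Modal class: 165 ≤ h < 170 (highest frequency 37).
d₁ = 37 − 20 = 17, d₂ = 37 − 21 = 16
Mode ≈ 165 + (17/(17+16)) × 5 = 165 + 2.5758 = 167.5758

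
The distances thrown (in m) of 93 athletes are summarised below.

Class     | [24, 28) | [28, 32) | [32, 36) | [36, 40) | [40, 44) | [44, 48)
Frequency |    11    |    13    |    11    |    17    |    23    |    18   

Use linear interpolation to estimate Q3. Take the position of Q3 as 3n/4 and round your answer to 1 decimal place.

43.1

Cumulative frequencies: 11, 24, 35, 52, 75, 93
n = 93; position = 3n/4 = 69.75.
This falls in the class [40, 44): L = 40, F = 52, f = 23, h = 4.
Upper quartile ≈ 40 + ((69.75 − 52) / 23) × 4 = 43.0870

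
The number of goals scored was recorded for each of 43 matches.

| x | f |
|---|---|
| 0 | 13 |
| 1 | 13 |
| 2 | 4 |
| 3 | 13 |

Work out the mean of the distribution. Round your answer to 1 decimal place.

1.4

Values: 0, 1, 2, 3
Σfx = 13×0 + 13×1 + 4×2 + 13×3 = 60
n = Σf = 43
Mean = 60 / 43 = 1.3953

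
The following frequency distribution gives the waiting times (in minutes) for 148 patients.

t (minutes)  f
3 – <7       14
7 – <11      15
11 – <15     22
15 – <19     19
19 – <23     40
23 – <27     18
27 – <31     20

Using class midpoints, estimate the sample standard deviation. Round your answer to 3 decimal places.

7.289

Midpoints: 5, 9, 13, 17, 21, 25, 29
n = 148, Σfm = 2684, mean = 18.1351
Σfm² = 56484
Σf(m − x̄)² = Σfm² − (Σfm)²/n = 56484 − 2684²/148 = 7809.2973
Sample variance = 7809.2973 / 147 = 53.1245
Standard deviation = √53.1245 = 7.2887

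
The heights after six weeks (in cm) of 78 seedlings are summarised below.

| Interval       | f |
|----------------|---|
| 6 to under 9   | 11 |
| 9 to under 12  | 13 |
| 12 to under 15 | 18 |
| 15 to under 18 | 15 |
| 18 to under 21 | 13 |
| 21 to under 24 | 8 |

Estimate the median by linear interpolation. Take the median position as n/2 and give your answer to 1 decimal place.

14.5

Cumulative frequencies: 11, 24, 42, 57, 70, 78
n = 78; position = n/2 = 39.
This falls in the class 12 to under 15: L = 12, F = 24, f = 18, h = 3.
Median ≈ 12 + ((39 − 24) / 18) × 3 = 14.5000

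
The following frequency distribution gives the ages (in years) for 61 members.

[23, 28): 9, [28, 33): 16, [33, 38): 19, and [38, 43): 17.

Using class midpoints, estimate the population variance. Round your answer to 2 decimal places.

Midpoints: 25.5, 30.5, 35.5, 40.5
n = 61, Σfm = 2080.5, mean = 34.1066
Σfm² = 72565.25
Σf(m − x̄)² = Σfm² − (Σfm)²/n = 72565.25 − 2080.5²/61 = 1606.5574
Population variance = 1606.5574 / 61 = 26.3370

26.34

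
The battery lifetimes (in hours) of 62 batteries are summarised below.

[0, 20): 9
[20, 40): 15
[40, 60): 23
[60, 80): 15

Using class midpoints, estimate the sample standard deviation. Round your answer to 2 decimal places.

Midpoints: 10, 30, 50, 70
n = 62, Σfm = 2740, mean = 44.1935
Σfm² = 145400
Σf(m − x̄)² = Σfm² − (Σfm)²/n = 145400 − 2740²/62 = 24309.6774
Sample variance = 24309.6774 / 61 = 398.5193
Standard deviation = √398.5193 = 19.9629

19.96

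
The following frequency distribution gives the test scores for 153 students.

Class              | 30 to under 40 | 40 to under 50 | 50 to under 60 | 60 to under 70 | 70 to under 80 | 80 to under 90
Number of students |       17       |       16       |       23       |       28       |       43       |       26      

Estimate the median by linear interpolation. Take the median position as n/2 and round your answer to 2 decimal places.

Cumulative frequencies: 17, 33, 56, 84, 127, 153
n = 153; position = n/2 = 76.5.
This falls in the class 60 to under 70: L = 60, F = 56, f = 28, h = 10.
Median ≈ 60 + ((76.5 − 56) / 28) × 10 = 67.3214

67.32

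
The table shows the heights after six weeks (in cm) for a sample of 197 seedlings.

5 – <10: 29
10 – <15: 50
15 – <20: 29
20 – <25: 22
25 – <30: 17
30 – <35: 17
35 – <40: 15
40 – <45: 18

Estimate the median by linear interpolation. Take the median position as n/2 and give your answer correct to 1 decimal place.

18.4

Cumulative frequencies: 29, 79, 108, 130, 147, 164, 179, 197
n = 197; position = n/2 = 98.5.
This falls in the class 15 – <20: L = 15, F = 79, f = 29, h = 5.
Median ≈ 15 + ((98.5 − 79) / 29) × 5 = 18.3621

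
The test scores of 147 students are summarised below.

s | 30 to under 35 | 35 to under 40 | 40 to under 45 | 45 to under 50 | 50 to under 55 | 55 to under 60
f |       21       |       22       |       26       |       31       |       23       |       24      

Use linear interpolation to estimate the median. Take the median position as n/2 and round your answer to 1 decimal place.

45.7

Cumulative frequencies: 21, 43, 69, 100, 123, 147
n = 147; position = n/2 = 73.5.
This falls in the class 45 to under 50: L = 45, F = 69, f = 31, h = 5.
Median ≈ 45 + ((73.5 − 69) / 31) × 5 = 45.7258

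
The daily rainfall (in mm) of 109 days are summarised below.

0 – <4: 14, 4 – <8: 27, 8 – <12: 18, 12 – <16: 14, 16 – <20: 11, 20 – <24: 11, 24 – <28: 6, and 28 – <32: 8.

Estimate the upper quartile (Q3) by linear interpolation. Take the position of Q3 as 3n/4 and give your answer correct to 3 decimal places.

19.182

Cumulative frequencies: 14, 41, 59, 73, 84, 95, 101, 109
n = 109; position = 3n/4 = 81.75.
This falls in the class 16 – <20: L = 16, F = 73, f = 11, h = 4.
Upper quartile ≈ 16 + ((81.75 − 73) / 11) × 4 = 19.1818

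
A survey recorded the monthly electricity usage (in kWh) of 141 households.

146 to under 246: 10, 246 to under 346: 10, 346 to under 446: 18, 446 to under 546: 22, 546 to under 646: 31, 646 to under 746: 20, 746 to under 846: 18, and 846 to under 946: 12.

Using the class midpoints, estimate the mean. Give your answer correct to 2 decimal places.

570.47

Midpoints: 196, 296, 396, 496, 596, 696, 796, 896
Σfm = 10×196 + 10×296 + 18×396 + 22×496 + 31×596 + 20×696 + 18×796 + 12×896 = 80436
n = Σf = 141
Mean = 80436 / 141 = 570.4681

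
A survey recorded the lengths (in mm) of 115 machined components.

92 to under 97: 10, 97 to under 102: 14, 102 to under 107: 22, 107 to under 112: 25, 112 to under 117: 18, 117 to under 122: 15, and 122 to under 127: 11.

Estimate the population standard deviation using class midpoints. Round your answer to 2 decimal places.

8.66

Midpoints: 94.5, 99.5, 104.5, 109.5, 114.5, 119.5, 124.5
n = 115, Σfm = 12597.5, mean = 109.5435
Σfm² = 1388598.75
Σf(m − x̄)² = Σfm² − (Σfm)²/n = 1388598.75 − 12597.5²/115 = 8624.7826
Population variance = 8624.7826 / 115 = 74.9981
Standard deviation = √74.9981 = 8.6601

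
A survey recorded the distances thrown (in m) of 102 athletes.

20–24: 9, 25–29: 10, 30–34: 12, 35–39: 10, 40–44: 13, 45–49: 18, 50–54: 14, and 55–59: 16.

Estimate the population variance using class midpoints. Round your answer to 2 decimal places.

Midpoints: 22, 27, 32, 37, 42, 47, 52, 57
n = 102, Σfm = 4254, mean = 41.7059
Σfm² = 190158
Σf(m − x̄)² = Σfm² − (Σfm)²/n = 190158 − 4254²/102 = 12741.1765
Population variance = 12741.1765 / 102 = 124.9135

124.91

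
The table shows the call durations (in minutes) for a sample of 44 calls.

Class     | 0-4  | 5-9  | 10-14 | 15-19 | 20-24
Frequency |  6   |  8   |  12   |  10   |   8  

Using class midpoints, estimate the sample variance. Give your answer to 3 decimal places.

42.548

Midpoints: 2, 7, 12, 17, 22
n = 44, Σfm = 558, mean = 12.6818
Σfm² = 8906
Σf(m − x̄)² = Σfm² − (Σfm)²/n = 8906 − 558²/44 = 1829.5455
Sample variance = 1829.5455 / 43 = 42.5476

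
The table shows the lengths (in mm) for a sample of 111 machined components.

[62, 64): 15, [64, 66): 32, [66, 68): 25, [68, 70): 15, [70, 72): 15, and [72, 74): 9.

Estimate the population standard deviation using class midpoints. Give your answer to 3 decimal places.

2.984

Midpoints: 63, 65, 67, 69, 71, 73
n = 111, Σfm = 7457, mean = 67.1802
Σfm² = 501951
Σf(m − x̄)² = Σfm² − (Σfm)²/n = 501951 − 7457²/111 = 988.3964
Population variance = 988.3964 / 111 = 8.9045
Standard deviation = √8.9045 = 2.9840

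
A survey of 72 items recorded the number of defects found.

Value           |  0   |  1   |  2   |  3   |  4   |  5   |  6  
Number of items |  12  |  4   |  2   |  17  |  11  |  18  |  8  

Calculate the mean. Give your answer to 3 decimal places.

Values: 0, 1, 2, 3, 4, 5, 6
Σfx = 12×0 + 4×1 + 2×2 + 17×3 + 11×4 + 18×5 + 8×6 = 241
n = Σf = 72
Mean = 241 / 72 = 3.3472

3.347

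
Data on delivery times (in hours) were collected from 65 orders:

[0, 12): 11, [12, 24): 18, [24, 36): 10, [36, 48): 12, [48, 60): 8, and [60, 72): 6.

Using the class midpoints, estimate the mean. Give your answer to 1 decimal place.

31.1

Midpoints: 6, 18, 30, 42, 54, 66
Σfm = 11×6 + 18×18 + 10×30 + 12×42 + 8×54 + 6×66 = 2022
n = Σf = 65
Mean = 2022 / 65 = 31.1077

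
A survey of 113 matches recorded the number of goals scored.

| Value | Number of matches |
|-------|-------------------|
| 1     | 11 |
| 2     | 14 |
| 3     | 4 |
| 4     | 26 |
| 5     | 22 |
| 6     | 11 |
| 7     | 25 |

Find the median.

Cumulative frequencies: 11, 25, 29, 55, 77, 88, 113
n = 113, so the median is the value in position (n+1)/2 = 57.
Position 57 falls at value 5.

5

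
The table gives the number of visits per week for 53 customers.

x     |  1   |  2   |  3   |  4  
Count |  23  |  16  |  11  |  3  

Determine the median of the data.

Cumulative frequencies: 23, 39, 50, 53
n = 53, so the median is the value in position (n+1)/2 = 27.
Position 27 falls at value 2.

2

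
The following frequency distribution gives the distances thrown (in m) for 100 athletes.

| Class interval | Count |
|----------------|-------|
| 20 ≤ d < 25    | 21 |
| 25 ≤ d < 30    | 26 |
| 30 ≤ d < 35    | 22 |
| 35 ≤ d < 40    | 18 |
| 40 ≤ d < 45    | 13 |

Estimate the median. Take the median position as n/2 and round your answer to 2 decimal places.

30.68

Cumulative frequencies: 21, 47, 69, 87, 100
n = 100; position = n/2 = 50.
This falls in the class 30 ≤ d < 35: L = 30, F = 47, f = 22, h = 5.
Median ≈ 30 + ((50 − 47) / 22) × 5 = 30.6818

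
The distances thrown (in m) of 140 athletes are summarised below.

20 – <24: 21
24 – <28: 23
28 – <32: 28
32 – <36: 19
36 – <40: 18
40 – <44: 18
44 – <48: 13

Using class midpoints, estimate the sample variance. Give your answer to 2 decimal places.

Midpoints: 22, 26, 30, 34, 38, 42, 46
n = 140, Σfm = 4584, mean = 32.7429
Σfm² = 158128
Σf(m − x̄)² = Σfm² − (Σfm)²/n = 158128 − 4584²/140 = 8034.7429
Sample variance = 8034.7429 / 139 = 57.8039

57.80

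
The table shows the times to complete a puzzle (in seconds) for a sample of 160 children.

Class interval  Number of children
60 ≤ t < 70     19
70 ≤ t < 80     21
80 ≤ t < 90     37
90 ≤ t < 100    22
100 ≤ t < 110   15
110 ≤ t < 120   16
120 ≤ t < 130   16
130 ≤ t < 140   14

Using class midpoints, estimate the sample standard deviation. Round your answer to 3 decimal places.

21.538

Midpoints: 65, 75, 85, 95, 105, 115, 125, 135
n = 160, Σfm = 15350, mean = 95.9375
Σfm² = 1546400
Σf(m − x̄)² = Σfm² − (Σfm)²/n = 1546400 − 15350²/160 = 73759.3750
Sample variance = 73759.3750 / 159 = 463.8954
Standard deviation = √463.8954 = 21.5382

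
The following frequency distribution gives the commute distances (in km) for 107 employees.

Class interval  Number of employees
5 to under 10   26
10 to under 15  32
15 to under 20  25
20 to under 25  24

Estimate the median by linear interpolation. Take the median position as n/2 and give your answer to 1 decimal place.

14.3

Cumulative frequencies: 26, 58, 83, 107
n = 107; position = n/2 = 53.5.
This falls in the class 10 to under 15: L = 10, F = 26, f = 32, h = 5.
Median ≈ 10 + ((53.5 − 26) / 32) × 5 = 14.2969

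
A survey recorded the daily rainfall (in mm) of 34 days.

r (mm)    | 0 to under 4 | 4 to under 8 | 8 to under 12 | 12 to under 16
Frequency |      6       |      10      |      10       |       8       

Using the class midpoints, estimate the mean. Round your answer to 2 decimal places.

Midpoints: 2, 6, 10, 14
Σfm = 6×2 + 10×6 + 10×10 + 8×14 = 284
n = Σf = 34
Mean = 284 / 34 = 8.3529

8.35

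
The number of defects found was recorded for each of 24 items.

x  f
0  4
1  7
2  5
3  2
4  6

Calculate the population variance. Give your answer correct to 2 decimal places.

2.04

Values: 0, 1, 2, 3, 4
n = 24, Σfx = 47, mean = 1.9583
Σfx² = 141
Σf(x − x̄)² = Σfx² − (Σfx)²/n = 141 − 47²/24 = 48.9583
Population variance = 48.9583 / 24 = 2.0399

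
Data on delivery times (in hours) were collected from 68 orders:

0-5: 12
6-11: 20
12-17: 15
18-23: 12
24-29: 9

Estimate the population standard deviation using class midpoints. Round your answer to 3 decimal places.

Midpoints: 2.5, 8.5, 14.5, 20.5, 26.5
n = 68, Σfm = 902, mean = 13.2647
Σfm² = 16037
Σf(m − x̄)² = Σfm² − (Σfm)²/n = 16037 − 902²/68 = 4072.2353
Population variance = 4072.2353 / 68 = 59.8858
Standard deviation = √59.8858 = 7.7386

7.739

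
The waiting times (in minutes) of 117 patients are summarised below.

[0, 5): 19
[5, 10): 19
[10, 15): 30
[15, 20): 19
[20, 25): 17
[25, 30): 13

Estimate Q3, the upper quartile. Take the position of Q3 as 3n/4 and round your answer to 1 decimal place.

20.2

Cumulative frequencies: 19, 38, 68, 87, 104, 117
n = 117; position = 3n/4 = 87.75.
This falls in the class [20, 25): L = 20, F = 87, f = 17, h = 5.
Upper quartile ≈ 20 + ((87.75 − 87) / 17) × 5 = 20.2206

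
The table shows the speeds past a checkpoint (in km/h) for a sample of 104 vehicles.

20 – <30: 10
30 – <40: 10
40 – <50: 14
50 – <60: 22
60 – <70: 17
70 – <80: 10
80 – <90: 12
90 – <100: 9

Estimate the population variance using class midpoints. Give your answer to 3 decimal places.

Midpoints: 25, 35, 45, 55, 65, 75, 85, 95
n = 104, Σfm = 6170, mean = 59.3269
Σfm² = 409400
Σf(m − x̄)² = Σfm² − (Σfm)²/n = 409400 − 6170²/104 = 43352.8846
Population variance = 43352.8846 / 104 = 416.8547

416.855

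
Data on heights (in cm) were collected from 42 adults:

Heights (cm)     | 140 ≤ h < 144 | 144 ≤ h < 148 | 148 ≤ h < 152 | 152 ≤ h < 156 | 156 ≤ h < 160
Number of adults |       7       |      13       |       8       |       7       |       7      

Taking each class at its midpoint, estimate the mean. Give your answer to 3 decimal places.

Midpoints: 142, 146, 150, 154, 158
Σfm = 7×142 + 13×146 + 8×150 + 7×154 + 7×158 = 6276
n = Σf = 42
Mean = 6276 / 42 = 149.4286

149.429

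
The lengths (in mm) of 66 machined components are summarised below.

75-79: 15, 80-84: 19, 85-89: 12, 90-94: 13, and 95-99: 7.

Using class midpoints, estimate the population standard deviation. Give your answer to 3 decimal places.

6.533

Midpoints: 77, 82, 87, 92, 97
n = 66, Σfm = 5632, mean = 85.3333
Σfm² = 483414
Σf(m − x̄)² = Σfm² − (Σfm)²/n = 483414 − 5632²/66 = 2816.6667
Population variance = 2816.6667 / 66 = 42.6768
Standard deviation = √42.6768 = 6.5327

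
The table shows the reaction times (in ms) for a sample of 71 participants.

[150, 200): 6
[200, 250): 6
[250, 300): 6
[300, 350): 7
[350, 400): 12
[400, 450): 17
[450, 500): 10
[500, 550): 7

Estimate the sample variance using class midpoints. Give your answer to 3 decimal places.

10745.473

Midpoints: 175, 225, 275, 325, 375, 425, 475, 525
n = 71, Σfm = 26475, mean = 372.8873
Σfm² = 10624375
Σf(m − x̄)² = Σfm² − (Σfm)²/n = 10624375 − 26475²/71 = 752183.0986
Sample variance = 752183.0986 / 70 = 10745.4728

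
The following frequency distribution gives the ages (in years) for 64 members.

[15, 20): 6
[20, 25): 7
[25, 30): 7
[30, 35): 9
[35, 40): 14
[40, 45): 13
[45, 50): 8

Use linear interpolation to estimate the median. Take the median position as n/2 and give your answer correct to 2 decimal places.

Cumulative frequencies: 6, 13, 20, 29, 43, 56, 64
n = 64; position = n/2 = 32.
This falls in the class [35, 40): L = 35, F = 29, f = 14, h = 5.
Median ≈ 35 + ((32 − 29) / 14) × 5 = 36.0714

36.07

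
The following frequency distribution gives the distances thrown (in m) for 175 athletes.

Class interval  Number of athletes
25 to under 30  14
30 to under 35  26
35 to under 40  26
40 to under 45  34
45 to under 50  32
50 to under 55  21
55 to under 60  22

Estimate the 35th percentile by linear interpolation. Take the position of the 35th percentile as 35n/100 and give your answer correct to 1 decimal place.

39.1

Cumulative frequencies: 14, 40, 66, 100, 132, 153, 175
n = 175; position = 35n/100 = 61.25.
This falls in the class 35 to under 40: L = 35, F = 40, f = 26, h = 5.
35th percentile ≈ 35 + ((61.25 − 40) / 26) × 5 = 39.0865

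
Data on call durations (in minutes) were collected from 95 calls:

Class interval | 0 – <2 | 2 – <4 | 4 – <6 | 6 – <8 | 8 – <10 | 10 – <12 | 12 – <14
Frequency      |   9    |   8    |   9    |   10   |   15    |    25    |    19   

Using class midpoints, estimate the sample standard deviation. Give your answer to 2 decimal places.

Midpoints: 1, 3, 5, 7, 9, 11, 13
n = 95, Σfm = 805, mean = 8.4737
Σfm² = 8247
Σf(m − x̄)² = Σfm² − (Σfm)²/n = 8247 − 805²/95 = 1425.6842
Sample variance = 1425.6842 / 94 = 15.1669
Standard deviation = √15.1669 = 3.8945

3.89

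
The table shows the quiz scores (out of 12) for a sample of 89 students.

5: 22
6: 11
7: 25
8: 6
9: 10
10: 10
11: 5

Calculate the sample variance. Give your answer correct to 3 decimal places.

Values: 5, 6, 7, 8, 9, 10, 11
n = 89, Σfx = 644, mean = 7.2360
Σfx² = 4970
Σf(x − x̄)² = Σfx² − (Σfx)²/n = 4970 − 644²/89 = 310.0449
Sample variance = 310.0449 / 88 = 3.5232

3.523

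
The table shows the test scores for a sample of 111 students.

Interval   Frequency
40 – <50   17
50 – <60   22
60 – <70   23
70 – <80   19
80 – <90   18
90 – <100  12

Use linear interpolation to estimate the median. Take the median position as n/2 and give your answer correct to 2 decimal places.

Cumulative frequencies: 17, 39, 62, 81, 99, 111
n = 111; position = n/2 = 55.5.
This falls in the class 60 – <70: L = 60, F = 39, f = 23, h = 10.
Median ≈ 60 + ((55.5 − 39) / 23) × 10 = 67.1739

67.17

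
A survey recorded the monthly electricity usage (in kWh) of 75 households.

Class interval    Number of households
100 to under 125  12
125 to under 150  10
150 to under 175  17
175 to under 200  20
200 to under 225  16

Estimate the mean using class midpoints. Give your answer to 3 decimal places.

168.500

Midpoints: 112.5, 137.5, 162.5, 187.5, 212.5
Σfm = 12×112.5 + 10×137.5 + 17×162.5 + 20×187.5 + 16×212.5 = 12637.5
n = Σf = 75
Mean = 12637.5 / 75 = 168.5000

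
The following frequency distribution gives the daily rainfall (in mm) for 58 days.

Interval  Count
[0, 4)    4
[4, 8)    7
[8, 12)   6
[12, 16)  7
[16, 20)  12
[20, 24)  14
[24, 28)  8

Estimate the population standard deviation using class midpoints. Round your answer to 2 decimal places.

Midpoints: 2, 6, 10, 14, 18, 22, 26
n = 58, Σfm = 940, mean = 16.2069
Σfm² = 18312
Σf(m − x̄)² = Σfm² − (Σfm)²/n = 18312 − 940²/58 = 3077.5172
Population variance = 3077.5172 / 58 = 53.0606
Standard deviation = √53.0606 = 7.2843

7.28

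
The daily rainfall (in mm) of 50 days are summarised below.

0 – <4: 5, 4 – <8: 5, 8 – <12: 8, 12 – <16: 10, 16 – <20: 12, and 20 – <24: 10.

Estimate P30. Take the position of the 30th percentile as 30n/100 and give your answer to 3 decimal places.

Cumulative frequencies: 5, 10, 18, 28, 40, 50
n = 50; position = 30n/100 = 15.
This falls in the class 8 – <12: L = 8, F = 10, f = 8, h = 4.
30th percentile ≈ 8 + ((15 − 10) / 8) × 4 = 10.5000

10.500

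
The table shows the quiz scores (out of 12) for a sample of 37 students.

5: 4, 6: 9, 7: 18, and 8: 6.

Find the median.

Cumulative frequencies: 4, 13, 31, 37
n = 37, so the median is the value in position (n+1)/2 = 19.
Position 19 falls at value 7.

7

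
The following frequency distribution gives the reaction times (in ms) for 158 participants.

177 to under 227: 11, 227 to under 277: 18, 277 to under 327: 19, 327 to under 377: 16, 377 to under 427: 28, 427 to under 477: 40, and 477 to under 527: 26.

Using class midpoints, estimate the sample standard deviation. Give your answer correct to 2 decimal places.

93.69

Midpoints: 202, 252, 302, 352, 402, 452, 502
n = 158, Σfm = 60516, mean = 383.0127
Σfm² = 24556432
Σf(m − x̄)² = Σfm² − (Σfm)²/n = 24556432 − 60516²/158 = 1378037.9747
Sample variance = 1378037.9747 / 157 = 8777.3119
Standard deviation = √8777.3119 = 93.6873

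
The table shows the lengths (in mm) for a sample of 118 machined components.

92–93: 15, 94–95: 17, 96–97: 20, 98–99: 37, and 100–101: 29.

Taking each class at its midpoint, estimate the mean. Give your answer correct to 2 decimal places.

Midpoints: 92.5, 94.5, 96.5, 98.5, 100.5
Σfm = 15×92.5 + 17×94.5 + 20×96.5 + 37×98.5 + 29×100.5 = 11483
n = Σf = 118
Mean = 11483 / 118 = 97.3136

97.31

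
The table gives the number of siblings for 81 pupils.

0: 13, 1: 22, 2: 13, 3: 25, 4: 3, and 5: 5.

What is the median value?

2

Cumulative frequencies: 13, 35, 48, 73, 76, 81
n = 81, so the median is the value in position (n+1)/2 = 41.
Position 41 falls at value 2.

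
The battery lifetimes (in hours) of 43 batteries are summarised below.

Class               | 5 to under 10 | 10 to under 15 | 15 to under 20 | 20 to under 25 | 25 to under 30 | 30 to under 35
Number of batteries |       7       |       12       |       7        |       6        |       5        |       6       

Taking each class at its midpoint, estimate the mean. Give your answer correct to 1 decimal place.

Midpoints: 7.5, 12.5, 17.5, 22.5, 27.5, 32.5
Σfm = 7×7.5 + 12×12.5 + 7×17.5 + 6×22.5 + 5×27.5 + 6×32.5 = 792.5
n = Σf = 43
Mean = 792.5 / 43 = 18.4302

18.4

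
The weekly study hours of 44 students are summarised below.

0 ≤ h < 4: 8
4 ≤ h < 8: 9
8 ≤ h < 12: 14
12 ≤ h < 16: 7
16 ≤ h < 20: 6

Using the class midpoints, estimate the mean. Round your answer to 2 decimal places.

Midpoints: 2, 6, 10, 14, 18
Σfm = 8×2 + 9×6 + 14×10 + 7×14 + 6×18 = 416
n = Σf = 44
Mean = 416 / 44 = 9.4545

9.45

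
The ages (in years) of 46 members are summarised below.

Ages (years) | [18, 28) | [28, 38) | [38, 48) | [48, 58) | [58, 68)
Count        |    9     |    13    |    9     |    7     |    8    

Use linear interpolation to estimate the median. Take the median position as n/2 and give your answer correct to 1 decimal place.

Cumulative frequencies: 9, 22, 31, 38, 46
n = 46; position = n/2 = 23.
This falls in the class [38, 48): L = 38, F = 22, f = 9, h = 10.
Median ≈ 38 + ((23 − 22) / 9) × 10 = 39.1111

39.1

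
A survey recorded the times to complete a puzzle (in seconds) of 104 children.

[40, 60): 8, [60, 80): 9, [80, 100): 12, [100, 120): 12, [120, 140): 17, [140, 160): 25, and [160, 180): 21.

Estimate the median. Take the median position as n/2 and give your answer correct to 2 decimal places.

132.94

Cumulative frequencies: 8, 17, 29, 41, 58, 83, 104
n = 104; position = n/2 = 52.
This falls in the class [120, 140): L = 120, F = 41, f = 17, h = 20.
Median ≈ 120 + ((52 − 41) / 17) × 20 = 132.9412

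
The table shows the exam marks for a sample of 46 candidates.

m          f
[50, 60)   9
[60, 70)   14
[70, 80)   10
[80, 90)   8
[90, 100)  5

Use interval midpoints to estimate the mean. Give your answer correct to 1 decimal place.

Midpoints: 55, 65, 75, 85, 95
Σfm = 9×55 + 14×65 + 10×75 + 8×85 + 5×95 = 3310
n = Σf = 46
Mean = 3310 / 46 = 71.9565

72.0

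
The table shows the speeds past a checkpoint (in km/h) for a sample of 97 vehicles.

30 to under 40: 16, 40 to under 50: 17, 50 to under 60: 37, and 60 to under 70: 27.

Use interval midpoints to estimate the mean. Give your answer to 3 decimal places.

Midpoints: 35, 45, 55, 65
Σfm = 16×35 + 17×45 + 37×55 + 27×65 = 5115
n = Σf = 97
Mean = 5115 / 97 = 52.7320

52.732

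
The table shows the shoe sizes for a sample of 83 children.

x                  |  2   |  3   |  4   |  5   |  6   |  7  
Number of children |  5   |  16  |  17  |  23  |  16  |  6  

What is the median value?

5

Cumulative frequencies: 5, 21, 38, 61, 77, 83
n = 83, so the median is the value in position (n+1)/2 = 42.
Position 42 falls at value 5.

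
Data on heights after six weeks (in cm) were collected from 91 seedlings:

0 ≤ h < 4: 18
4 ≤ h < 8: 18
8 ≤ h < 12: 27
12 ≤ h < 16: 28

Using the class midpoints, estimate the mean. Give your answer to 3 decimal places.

8.857

Midpoints: 2, 6, 10, 14
Σfm = 18×2 + 18×6 + 27×10 + 28×14 = 806
n = Σf = 91
Mean = 806 / 91 = 8.8571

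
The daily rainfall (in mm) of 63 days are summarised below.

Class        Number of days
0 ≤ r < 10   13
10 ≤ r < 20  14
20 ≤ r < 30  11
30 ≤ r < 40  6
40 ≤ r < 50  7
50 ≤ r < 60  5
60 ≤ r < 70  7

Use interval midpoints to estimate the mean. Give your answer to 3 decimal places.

28.651

Midpoints: 5, 15, 25, 35, 45, 55, 65
Σfm = 13×5 + 14×15 + 11×25 + 6×35 + 7×45 + 5×55 + 7×65 = 1805
n = Σf = 63
Mean = 1805 / 63 = 28.6508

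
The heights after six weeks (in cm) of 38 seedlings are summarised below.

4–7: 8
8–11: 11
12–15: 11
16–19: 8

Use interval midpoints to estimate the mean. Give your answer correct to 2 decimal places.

11.50

Midpoints: 5.5, 9.5, 13.5, 17.5
Σfm = 8×5.5 + 11×9.5 + 11×13.5 + 8×17.5 = 437
n = Σf = 38
Mean = 437 / 38 = 11.5000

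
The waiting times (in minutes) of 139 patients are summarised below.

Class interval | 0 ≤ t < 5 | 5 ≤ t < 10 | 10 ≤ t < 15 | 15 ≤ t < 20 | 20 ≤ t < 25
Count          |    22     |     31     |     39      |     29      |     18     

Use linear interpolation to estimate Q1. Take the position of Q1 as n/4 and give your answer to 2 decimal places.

Cumulative frequencies: 22, 53, 92, 121, 139
n = 139; position = n/4 = 34.75.
This falls in the class 5 ≤ t < 10: L = 5, F = 22, f = 31, h = 5.
Lower quartile ≈ 5 + ((34.75 − 22) / 31) × 5 = 7.0565

7.06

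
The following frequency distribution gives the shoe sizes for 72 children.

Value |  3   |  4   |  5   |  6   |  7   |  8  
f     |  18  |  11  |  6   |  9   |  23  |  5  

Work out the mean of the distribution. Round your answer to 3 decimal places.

Values: 3, 4, 5, 6, 7, 8
Σfx = 18×3 + 11×4 + 6×5 + 9×6 + 23×7 + 5×8 = 383
n = Σf = 72
Mean = 383 / 72 = 5.3194

5.319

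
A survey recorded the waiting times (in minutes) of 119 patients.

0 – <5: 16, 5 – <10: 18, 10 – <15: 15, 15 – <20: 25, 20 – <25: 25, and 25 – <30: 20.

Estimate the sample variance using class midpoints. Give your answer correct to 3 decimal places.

Midpoints: 2.5, 7.5, 12.5, 17.5, 22.5, 27.5
n = 119, Σfm = 1912.5, mean = 16.0714
Σfm² = 38893.75
Σf(m − x̄)² = Σfm² − (Σfm)²/n = 38893.75 − 1912.5²/119 = 8157.1429
Sample variance = 8157.1429 / 118 = 69.1283

69.128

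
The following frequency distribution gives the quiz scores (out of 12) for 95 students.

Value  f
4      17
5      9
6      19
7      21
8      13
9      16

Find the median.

Cumulative frequencies: 17, 26, 45, 66, 79, 95
n = 95, so the median is the value in position (n+1)/2 = 48.
Position 48 falls at value 7.

7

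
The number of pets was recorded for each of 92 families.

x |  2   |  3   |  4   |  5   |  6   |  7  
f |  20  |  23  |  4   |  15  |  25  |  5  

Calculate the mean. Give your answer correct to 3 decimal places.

Values: 2, 3, 4, 5, 6, 7
Σfx = 20×2 + 23×3 + 4×4 + 15×5 + 25×6 + 5×7 = 385
n = Σf = 92
Mean = 385 / 92 = 4.1848

4.185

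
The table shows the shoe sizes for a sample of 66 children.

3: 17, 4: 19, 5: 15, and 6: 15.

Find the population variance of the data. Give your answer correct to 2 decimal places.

1.21

Values: 3, 4, 5, 6
n = 66, Σfx = 292, mean = 4.4242
Σfx² = 1372
Σf(x − x̄)² = Σfx² − (Σfx)²/n = 1372 − 292²/66 = 80.1212
Population variance = 80.1212 / 66 = 1.2140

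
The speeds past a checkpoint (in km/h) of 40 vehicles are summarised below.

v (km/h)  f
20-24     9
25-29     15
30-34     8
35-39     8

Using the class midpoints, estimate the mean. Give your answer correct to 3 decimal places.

28.875

Midpoints: 22, 27, 32, 37
Σfm = 9×22 + 15×27 + 8×32 + 8×37 = 1155
n = Σf = 40
Mean = 1155 / 40 = 28.8750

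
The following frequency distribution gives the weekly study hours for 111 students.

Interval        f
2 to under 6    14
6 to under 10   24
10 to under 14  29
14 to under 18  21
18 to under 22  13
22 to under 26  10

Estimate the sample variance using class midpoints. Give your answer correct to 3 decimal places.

Midpoints: 4, 8, 12, 16, 20, 24
n = 111, Σfm = 1432, mean = 12.9009
Σfm² = 22272
Σf(m − x̄)² = Σfm² − (Σfm)²/n = 22272 − 1432²/111 = 3797.9099
Sample variance = 3797.9099 / 110 = 34.5265

34.526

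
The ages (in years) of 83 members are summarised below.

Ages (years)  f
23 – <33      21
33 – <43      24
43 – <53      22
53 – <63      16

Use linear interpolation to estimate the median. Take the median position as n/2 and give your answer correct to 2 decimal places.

Cumulative frequencies: 21, 45, 67, 83
n = 83; position = n/2 = 41.5.
This falls in the class 33 – <43: L = 33, F = 21, f = 24, h = 10.
Median ≈ 33 + ((41.5 − 21) / 24) × 10 = 41.5417

41.54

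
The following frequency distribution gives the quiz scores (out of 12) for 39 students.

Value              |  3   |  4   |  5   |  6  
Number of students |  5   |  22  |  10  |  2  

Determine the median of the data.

4

Cumulative frequencies: 5, 27, 37, 39
n = 39, so the median is the value in position (n+1)/2 = 20.
Position 20 falls at value 4.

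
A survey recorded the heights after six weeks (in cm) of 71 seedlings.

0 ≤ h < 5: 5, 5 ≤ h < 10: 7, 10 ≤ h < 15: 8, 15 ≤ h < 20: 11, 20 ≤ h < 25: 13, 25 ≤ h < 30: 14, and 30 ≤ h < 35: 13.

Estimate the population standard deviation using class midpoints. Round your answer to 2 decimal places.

Midpoints: 2.5, 7.5, 12.5, 17.5, 22.5, 27.5, 32.5
n = 71, Σfm = 1457.5, mean = 20.5282
Σfm² = 35943.75
Σf(m − x̄)² = Σfm² − (Σfm)²/n = 35943.75 − 1457.5²/71 = 6023.9437
Population variance = 6023.9437 / 71 = 84.8443
Standard deviation = √84.8443 = 9.2111

9.21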